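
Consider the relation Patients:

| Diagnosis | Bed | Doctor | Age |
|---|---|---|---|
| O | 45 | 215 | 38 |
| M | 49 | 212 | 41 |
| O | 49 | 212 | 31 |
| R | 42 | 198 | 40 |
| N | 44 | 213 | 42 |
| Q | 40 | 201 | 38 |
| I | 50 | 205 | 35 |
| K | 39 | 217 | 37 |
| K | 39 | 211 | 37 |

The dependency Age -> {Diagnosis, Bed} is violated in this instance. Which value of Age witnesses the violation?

Age=38: 2 rows → {Diagnosis,Bed} takes values {(O, 45), (Q, 40)} — violation
Age=41: 1 row → {Diagnosis,Bed} = (M, 49) ✓
Age=31: 1 row → {Diagnosis,Bed} = (O, 49) ✓
Age=40: 1 row → {Diagnosis,Bed} = (R, 42) ✓
Age=42: 1 row → {Diagnosis,Bed} = (N, 44) ✓
Age=35: 1 row → {Diagnosis,Bed} = (I, 50) ✓
Age=37: 2 rows → {Diagnosis,Bed} = (K, 39), (K, 39) ✓
The only Age value with inconsistent RHS is Age=38.

38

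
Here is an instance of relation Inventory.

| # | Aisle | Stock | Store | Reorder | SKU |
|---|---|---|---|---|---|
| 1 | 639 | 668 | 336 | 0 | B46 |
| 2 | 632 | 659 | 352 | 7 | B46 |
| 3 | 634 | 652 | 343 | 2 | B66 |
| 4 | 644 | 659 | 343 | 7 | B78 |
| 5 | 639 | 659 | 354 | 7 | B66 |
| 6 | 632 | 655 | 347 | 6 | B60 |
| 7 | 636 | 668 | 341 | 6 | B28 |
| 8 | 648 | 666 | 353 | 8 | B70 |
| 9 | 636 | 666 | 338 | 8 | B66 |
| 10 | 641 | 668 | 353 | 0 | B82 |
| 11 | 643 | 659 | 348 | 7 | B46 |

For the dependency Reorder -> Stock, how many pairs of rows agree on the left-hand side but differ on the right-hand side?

1

Reorder=0: all 2 rows agree on Stock — 0 pairs.
Reorder=7: all 4 rows agree on Stock — 0 pairs.
Reorder=6: violating pairs (6,7) — 1 pair.
Reorder=8: all 2 rows agree on Stock — 0 pairs.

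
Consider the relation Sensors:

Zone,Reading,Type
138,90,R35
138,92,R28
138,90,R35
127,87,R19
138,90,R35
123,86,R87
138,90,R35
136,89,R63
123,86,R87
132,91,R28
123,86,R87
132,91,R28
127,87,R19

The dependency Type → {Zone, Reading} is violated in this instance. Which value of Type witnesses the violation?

R28

Type=R35: 4 rows → {Zone,Reading} = (138, 90), (138, 90), (138, 90), (138, 90) ✓
Type=R28: 3 rows → {Zone,Reading} takes values {(138, 92), (132, 91)} — violation
Type=R19: 2 rows → {Zone,Reading} = (127, 87), (127, 87) ✓
Type=R87: 3 rows → {Zone,Reading} = (123, 86), (123, 86), (123, 86) ✓
Type=R63: 1 row → {Zone,Reading} = (136, 89) ✓
The only Type value with inconsistent RHS is Type=R28.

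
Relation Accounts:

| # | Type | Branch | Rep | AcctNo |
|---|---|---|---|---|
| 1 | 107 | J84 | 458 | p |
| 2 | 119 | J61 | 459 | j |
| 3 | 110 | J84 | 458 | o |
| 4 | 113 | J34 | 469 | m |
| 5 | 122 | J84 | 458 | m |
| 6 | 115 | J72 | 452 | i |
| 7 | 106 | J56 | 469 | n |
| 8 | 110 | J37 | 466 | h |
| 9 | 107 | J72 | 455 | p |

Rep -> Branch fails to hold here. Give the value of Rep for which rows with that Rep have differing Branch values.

469

Rep=458: rows 1, 3, 5 → Branch = J84, J84, J84 ✓
Rep=459: row 2 → Branch = J61 ✓
Rep=469: rows 4, 7 → Branch takes values {J34, J56} — violation
Rep=452: row 6 → Branch = J72 ✓
Rep=466: row 8 → Branch = J37 ✓
Rep=455: row 9 → Branch = J72 ✓
The only Rep value with inconsistent Branch is Rep=469.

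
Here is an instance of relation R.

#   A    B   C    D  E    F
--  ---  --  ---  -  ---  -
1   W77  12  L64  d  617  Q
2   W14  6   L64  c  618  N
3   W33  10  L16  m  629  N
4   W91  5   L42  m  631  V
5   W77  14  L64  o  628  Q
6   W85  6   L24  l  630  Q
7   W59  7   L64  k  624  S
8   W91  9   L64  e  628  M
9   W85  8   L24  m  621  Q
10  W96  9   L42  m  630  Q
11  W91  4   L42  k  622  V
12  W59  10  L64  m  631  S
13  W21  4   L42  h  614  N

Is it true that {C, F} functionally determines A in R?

Yes

(C=L64, F=Q): rows 1, 5 → A = W77, W77 ✓
(C=L64, F=N): row 2 → A = W14 ✓
(C=L16, F=N): row 3 → A = W33 ✓
(C=L42, F=V): rows 4, 11 → A = W91, W91 ✓
(C=L24, F=Q): rows 6, 9 → A = W85, W85 ✓
(C=L64, F=S): rows 7, 12 → A = W59, W59 ✓
(C=L64, F=M): row 8 → A = W91 ✓
(C=L42, F=Q): row 10 → A = W96 ✓
(C=L42, F=N): row 13 → A = W21 ✓
Every {C, F} value is associated with a single A value, so {C, F} → A holds.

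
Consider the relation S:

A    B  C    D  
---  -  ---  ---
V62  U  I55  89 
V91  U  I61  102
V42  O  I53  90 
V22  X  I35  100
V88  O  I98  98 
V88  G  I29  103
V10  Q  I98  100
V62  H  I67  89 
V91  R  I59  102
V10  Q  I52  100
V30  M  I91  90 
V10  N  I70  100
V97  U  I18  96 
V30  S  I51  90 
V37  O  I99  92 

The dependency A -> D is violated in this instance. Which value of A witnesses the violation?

A=V62: 2 rows → D = 89, 89 ✓
A=V91: 2 rows → D = 102, 102 ✓
A=V42: 1 row → D = 90 ✓
A=V22: 1 row → D = 100 ✓
A=V88: 2 rows → D takes values {98, 103} — violation
A=V10: 3 rows → D = 100, 100, 100 ✓
A=V30: 2 rows → D = 90, 90 ✓
A=V97: 1 row → D = 96 ✓
A=V37: 1 row → D = 92 ✓
The only A value with inconsistent D is A=V88.

V88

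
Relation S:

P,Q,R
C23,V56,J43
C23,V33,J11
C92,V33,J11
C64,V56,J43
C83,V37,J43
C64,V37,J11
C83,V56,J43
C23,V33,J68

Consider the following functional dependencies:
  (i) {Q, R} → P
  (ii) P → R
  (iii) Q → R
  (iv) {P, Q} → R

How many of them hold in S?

(i) {Q, R} → P: (Q=V56, R=J43): 3 rows → P takes values {C23, C64, C83} — violation; (Q=V33, R=J11): 2 rows → P takes values {C23, C92} — violation — fails.
(ii) P → R: P=C23: 3 rows → R takes values {J43, J11, J68} — violation; P=C64: 2 rows → R takes values {J43, J11} — violation — fails.
(iii) Q → R: Q=V33: 3 rows → R takes values {J11, J68} — violation; Q=V37: 2 rows → R takes values {J43, J11} — violation — fails.
(iv) {P, Q} → R: (P=C23, Q=V33): 2 rows → R takes values {J11, J68} — violation — fails.
None of the 4 dependencies hold.

0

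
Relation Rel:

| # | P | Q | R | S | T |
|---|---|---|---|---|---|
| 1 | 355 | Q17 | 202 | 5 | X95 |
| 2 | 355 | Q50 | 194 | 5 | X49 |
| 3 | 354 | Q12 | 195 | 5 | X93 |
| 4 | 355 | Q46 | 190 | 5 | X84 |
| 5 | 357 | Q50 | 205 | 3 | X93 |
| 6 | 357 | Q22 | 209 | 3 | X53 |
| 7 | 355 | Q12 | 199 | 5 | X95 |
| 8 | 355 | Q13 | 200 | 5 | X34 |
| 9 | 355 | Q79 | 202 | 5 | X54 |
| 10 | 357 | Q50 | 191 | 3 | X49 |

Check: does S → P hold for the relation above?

No

S=5: rows 1, 2, 3, 4, 7, 8, 9 → P takes values {355, 354} — violation
S=3: rows 5, 6, 10 → P = 357, 357, 357 ✓
Two rows agree on S but differ on P, so S → P does not hold.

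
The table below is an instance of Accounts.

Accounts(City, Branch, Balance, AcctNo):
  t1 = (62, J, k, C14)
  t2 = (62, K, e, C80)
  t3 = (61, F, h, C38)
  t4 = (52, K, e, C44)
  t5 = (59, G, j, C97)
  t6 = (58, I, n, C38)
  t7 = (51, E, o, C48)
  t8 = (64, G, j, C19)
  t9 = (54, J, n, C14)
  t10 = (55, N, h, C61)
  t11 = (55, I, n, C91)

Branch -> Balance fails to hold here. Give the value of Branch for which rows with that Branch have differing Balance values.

J

Branch=J: rows 1, 9 → Balance takes values {k, n} — violation
Branch=K: rows 2, 4 → Balance = e, e ✓
Branch=F: row 3 → Balance = h ✓
Branch=G: rows 5, 8 → Balance = j, j ✓
Branch=I: rows 6, 11 → Balance = n, n ✓
Branch=E: row 7 → Balance = o ✓
Branch=N: row 10 → Balance = h ✓
The only Branch value with inconsistent Balance is Branch=J.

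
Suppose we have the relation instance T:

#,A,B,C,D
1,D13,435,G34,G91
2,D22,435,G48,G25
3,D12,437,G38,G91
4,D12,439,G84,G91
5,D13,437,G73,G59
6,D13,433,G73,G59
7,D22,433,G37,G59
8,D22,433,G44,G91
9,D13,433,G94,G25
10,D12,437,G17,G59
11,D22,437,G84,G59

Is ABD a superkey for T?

All 11 rows have distinct ABD values, so ABD → (all attributes) holds and ABD is a superkey.

Yes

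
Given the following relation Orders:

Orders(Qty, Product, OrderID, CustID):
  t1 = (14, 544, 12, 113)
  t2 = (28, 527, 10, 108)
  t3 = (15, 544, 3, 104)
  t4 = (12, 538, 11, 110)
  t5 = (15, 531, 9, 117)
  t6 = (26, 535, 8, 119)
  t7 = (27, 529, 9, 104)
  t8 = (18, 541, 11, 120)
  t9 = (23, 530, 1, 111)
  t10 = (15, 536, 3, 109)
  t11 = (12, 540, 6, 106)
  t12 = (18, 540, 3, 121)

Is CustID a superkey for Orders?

Rows 3 and 7 have the same CustID value CustID=104 but are distinct tuples, so CustID does not determine every attribute — not a superkey.

No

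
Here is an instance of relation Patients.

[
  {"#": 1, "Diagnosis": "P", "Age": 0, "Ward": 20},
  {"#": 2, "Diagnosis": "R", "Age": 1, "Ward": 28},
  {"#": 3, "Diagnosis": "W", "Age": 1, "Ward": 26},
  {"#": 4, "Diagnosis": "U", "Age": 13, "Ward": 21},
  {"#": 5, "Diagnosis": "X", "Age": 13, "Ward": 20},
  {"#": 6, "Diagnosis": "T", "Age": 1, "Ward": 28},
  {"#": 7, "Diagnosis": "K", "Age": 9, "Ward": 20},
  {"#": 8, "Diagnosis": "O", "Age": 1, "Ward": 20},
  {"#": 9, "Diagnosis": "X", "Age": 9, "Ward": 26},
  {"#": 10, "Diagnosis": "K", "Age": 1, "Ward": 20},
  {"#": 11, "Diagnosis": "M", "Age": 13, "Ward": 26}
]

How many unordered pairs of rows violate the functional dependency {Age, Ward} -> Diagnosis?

(Age=1, Ward=28): violating pairs (2,6) — 1 pair.
(Age=1, Ward=20): violating pairs (8,10) — 1 pair.

2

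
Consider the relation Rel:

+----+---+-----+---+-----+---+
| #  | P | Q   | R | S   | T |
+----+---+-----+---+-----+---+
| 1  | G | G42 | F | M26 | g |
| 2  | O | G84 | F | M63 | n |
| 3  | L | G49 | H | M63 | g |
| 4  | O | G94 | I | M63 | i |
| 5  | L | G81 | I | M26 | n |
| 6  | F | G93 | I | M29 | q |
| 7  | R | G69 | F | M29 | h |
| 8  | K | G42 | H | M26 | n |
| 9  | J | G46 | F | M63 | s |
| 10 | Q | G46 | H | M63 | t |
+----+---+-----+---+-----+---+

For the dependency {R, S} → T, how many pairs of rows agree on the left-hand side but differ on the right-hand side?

(R=F, S=M63): violating pairs (2,9) — 1 pair.
(R=H, S=M63): violating pairs (3,10) — 1 pair.

2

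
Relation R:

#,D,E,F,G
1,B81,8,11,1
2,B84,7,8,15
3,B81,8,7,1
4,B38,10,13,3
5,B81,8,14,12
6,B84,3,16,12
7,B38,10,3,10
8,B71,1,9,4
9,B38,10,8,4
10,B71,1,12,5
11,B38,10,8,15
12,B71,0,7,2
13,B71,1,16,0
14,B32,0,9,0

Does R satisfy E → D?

No

E=8: rows 1, 3, 5 → D = B81, B81, B81 ✓
E=7: row 2 → D = B84 ✓
E=10: rows 4, 7, 9, 11 → D = B38, B38, B38, B38 ✓
E=3: row 6 → D = B84 ✓
E=1: rows 8, 10, 13 → D = B71, B71, B71 ✓
E=0: rows 12, 14 → D takes values {B71, B32} — violation
Two rows agree on E but differ on D, so E → D does not hold.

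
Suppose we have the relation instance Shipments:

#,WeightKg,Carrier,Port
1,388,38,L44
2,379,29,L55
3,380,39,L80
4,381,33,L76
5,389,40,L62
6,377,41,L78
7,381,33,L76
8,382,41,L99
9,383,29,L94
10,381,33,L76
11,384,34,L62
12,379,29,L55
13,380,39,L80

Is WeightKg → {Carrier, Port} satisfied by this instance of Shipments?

WeightKg=388: row 1 → {Carrier,Port} = (38, L44) ✓
WeightKg=379: rows 2, 12 → {Carrier,Port} = (29, L55), (29, L55) ✓
WeightKg=380: rows 3, 13 → {Carrier,Port} = (39, L80), (39, L80) ✓
WeightKg=381: rows 4, 7, 10 → {Carrier,Port} = (33, L76), (33, L76), (33, L76) ✓
WeightKg=389: row 5 → {Carrier,Port} = (40, L62) ✓
WeightKg=377: row 6 → {Carrier,Port} = (41, L78) ✓
WeightKg=382: row 8 → {Carrier,Port} = (41, L99) ✓
WeightKg=383: row 9 → {Carrier,Port} = (29, L94) ✓
WeightKg=384: row 11 → {Carrier,Port} = (34, L62) ✓
Every WeightKg value is associated with a single {Carrier, Port} value, so WeightKg → {Carrier, Port} holds.

Yes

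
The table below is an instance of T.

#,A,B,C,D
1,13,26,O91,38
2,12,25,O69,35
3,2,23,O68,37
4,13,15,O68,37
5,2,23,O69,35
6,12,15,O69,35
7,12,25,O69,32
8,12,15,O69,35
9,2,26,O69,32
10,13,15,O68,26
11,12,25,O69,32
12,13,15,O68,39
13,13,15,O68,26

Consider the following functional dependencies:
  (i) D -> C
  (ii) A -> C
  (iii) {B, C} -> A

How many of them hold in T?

2

(i) D -> C: every LHS value maps to a single RHS value — holds.
(ii) A -> C: A=13: rows 1, 4, 10, 12, 13 → C takes values {O91, O68} — violation; A=2: rows 3, 5, 9 → C takes values {O68, O69} — violation — fails.
(iii) {B, C} -> A: every LHS value maps to a single RHS value — holds.
2 of the 3 dependencies hold.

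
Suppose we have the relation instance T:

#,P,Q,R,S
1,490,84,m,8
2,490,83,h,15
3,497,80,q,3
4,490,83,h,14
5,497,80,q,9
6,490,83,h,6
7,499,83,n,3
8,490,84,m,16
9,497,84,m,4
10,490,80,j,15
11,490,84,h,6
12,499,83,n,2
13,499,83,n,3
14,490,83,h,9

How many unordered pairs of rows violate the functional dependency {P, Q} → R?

2

(P=490, Q=84): violating pairs (1,11), (8,11) — 2 pairs.
(P=490, Q=83): all 4 rows agree on R — 0 pairs.
(P=497, Q=80): all 2 rows agree on R — 0 pairs.
(P=499, Q=83): all 3 rows agree on R — 0 pairs.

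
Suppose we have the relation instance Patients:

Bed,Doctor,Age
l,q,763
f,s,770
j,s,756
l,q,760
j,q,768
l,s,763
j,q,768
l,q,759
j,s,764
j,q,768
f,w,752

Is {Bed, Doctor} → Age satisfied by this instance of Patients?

(Bed=l, Doctor=q): 3 rows → Age takes values {763, 760, 759} — violation
(Bed=f, Doctor=s): 1 row → Age = 770 ✓
(Bed=j, Doctor=s): 2 rows → Age takes values {756, 764} — violation
(Bed=j, Doctor=q): 3 rows → Age = 768, 768, 768 ✓
(Bed=l, Doctor=s): 1 row → Age = 763 ✓
(Bed=f, Doctor=w): 1 row → Age = 752 ✓
Two rows agree on {Bed, Doctor} but differ on Age, so {Bed, Doctor} → Age does not hold.

No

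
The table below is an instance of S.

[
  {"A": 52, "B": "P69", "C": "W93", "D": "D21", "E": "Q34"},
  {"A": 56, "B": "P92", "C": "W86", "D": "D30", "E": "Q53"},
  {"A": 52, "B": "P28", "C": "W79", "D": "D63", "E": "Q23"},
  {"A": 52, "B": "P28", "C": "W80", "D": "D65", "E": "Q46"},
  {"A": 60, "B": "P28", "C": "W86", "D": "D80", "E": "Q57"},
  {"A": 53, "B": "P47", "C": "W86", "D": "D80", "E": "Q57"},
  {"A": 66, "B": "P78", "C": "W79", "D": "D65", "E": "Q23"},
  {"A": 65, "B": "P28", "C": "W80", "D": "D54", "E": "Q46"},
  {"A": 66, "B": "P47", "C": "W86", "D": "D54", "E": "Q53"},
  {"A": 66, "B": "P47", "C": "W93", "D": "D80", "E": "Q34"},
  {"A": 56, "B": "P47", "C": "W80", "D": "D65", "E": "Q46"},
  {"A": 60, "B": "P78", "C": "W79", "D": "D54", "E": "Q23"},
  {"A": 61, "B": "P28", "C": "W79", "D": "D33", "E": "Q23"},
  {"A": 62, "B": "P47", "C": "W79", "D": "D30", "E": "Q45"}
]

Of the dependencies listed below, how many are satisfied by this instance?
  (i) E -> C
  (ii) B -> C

1

(i) E -> C: every LHS value maps to a single RHS value — holds.
(ii) B -> C: B=P28: 5 rows → C takes values {W79, W80, W86} — violation; B=P47: 5 rows → C takes values {W86, W93, W80, W79} — violation — fails.
1 of the 2 dependencies holds.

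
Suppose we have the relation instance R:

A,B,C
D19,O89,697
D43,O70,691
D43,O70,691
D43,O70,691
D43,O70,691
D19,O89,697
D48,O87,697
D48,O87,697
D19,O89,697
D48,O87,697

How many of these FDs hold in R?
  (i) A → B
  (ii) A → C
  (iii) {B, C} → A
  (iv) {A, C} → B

(i) A → B: every LHS value maps to a single RHS value — holds.
(ii) A → C: every LHS value maps to a single RHS value — holds.
(iii) {B, C} → A: every LHS value maps to a single RHS value — holds.
(iv) {A, C} → B: every LHS value maps to a single RHS value — holds.
4 of the 4 dependencies hold.

4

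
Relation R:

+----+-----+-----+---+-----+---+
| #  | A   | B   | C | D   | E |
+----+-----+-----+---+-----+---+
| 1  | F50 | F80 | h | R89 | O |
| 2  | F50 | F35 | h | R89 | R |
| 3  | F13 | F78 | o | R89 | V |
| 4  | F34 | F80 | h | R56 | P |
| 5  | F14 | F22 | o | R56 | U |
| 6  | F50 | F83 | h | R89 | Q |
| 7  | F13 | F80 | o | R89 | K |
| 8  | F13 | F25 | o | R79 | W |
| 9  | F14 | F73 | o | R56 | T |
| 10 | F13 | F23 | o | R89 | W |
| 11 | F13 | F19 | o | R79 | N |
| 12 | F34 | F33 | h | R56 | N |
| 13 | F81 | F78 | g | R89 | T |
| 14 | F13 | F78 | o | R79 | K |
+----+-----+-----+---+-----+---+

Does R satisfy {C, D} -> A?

Yes

(C=h, D=R89): rows 1, 2, 6 → A = F50, F50, F50 ✓
(C=o, D=R89): rows 3, 7, 10 → A = F13, F13, F13 ✓
(C=h, D=R56): rows 4, 12 → A = F34, F34 ✓
(C=o, D=R56): rows 5, 9 → A = F14, F14 ✓
(C=o, D=R79): rows 8, 11, 14 → A = F13, F13, F13 ✓
(C=g, D=R89): row 13 → A = F81 ✓
Every {C, D} value is associated with a single A value, so {C, D} -> A holds.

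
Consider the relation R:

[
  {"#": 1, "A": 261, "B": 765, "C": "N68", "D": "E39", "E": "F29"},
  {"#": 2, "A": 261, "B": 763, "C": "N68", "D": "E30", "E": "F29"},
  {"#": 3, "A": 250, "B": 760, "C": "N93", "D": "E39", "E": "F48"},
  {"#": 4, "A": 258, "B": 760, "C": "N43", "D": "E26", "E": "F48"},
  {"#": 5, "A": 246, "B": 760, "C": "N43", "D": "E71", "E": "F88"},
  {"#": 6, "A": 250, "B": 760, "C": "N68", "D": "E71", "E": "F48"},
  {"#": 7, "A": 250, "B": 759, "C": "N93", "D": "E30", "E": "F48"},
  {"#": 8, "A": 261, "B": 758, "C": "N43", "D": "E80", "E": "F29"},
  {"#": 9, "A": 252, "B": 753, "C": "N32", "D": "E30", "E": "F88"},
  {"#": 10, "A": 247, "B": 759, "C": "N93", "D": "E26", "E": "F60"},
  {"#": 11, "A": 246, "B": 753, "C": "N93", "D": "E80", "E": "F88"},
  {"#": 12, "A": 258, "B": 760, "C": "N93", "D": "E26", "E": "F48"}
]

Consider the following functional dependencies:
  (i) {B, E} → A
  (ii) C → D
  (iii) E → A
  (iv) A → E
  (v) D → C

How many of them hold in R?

1

(i) {B, E} → A: (B=760, E=F48): rows 3, 4, 6, 12 → A takes values {250, 258} — violation; (B=753, E=F88): rows 9, 11 → A takes values {252, 246} — violation — fails.
(ii) C → D: C=N68: rows 1, 2, 6 → D takes values {E39, E30, E71} — violation; C=N93: rows 3, 7, 10, 11, 12 → D takes values {E39, E30, E26, E80} — violation; C=N43: rows 4, 5, 8 → D takes values {E26, E71, E80} — violation — fails.
(iii) E → A: E=F48: rows 3, 4, 6, 7, 12 → A takes values {250, 258} — violation; E=F88: rows 5, 9, 11 → A takes values {246, 252} — violation — fails.
(iv) A → E: every LHS value maps to a single RHS value — holds.
(v) D → C: D=E39: rows 1, 3 → C takes values {N68, N93} — violation; D=E30: rows 2, 7, 9 → C takes values {N68, N93, N32} — violation; D=E26: rows 4, 10, 12 → C takes values {N43, N93} — violation; D=E71: rows 5, 6 → C takes values {N43, N68} — violation; D=E80: rows 8, 11 → C takes values {N43, N93} — violation — fails.
1 of the 5 dependencies holds.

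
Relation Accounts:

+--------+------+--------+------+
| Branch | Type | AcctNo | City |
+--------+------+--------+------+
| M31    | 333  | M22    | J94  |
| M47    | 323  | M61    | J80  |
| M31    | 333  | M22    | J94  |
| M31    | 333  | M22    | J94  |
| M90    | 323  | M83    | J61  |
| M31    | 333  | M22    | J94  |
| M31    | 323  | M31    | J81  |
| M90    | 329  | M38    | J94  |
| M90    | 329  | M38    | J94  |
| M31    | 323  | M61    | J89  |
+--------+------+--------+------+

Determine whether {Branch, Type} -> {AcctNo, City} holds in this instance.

No

(Branch=M31, Type=333): 4 rows → {AcctNo,City} = (M22, J94), (M22, J94), (M22, J94), (M22, J94) ✓
(Branch=M47, Type=323): 1 row → {AcctNo,City} = (M61, J80) ✓
(Branch=M90, Type=323): 1 row → {AcctNo,City} = (M83, J61) ✓
(Branch=M31, Type=323): 2 rows → {AcctNo,City} takes values {(M31, J81), (M61, J89)} — violation
(Branch=M90, Type=329): 2 rows → {AcctNo,City} = (M38, J94), (M38, J94) ✓
Two rows agree on {Branch, Type} but differ on {AcctNo, City}, so {Branch, Type} -> {AcctNo, City} does not hold.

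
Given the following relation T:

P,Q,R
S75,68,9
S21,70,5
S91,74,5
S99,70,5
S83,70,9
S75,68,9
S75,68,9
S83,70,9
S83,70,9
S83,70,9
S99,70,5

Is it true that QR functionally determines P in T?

No

(Q=68, R=9): 3 rows → P = S75, S75, S75 ✓
(Q=70, R=5): 3 rows → P takes values {S21, S99} — violation
(Q=74, R=5): 1 row → P = S91 ✓
(Q=70, R=9): 4 rows → P = S83, S83, S83, S83 ✓
Two rows agree on QR but differ on P, so QR -> P does not hold.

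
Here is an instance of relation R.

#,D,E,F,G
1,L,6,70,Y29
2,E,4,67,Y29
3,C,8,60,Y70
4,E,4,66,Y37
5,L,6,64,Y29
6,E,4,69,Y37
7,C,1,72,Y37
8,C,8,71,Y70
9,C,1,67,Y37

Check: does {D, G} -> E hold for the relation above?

(D=L, G=Y29): rows 1, 5 → E = 6, 6 ✓
(D=E, G=Y29): row 2 → E = 4 ✓
(D=C, G=Y70): rows 3, 8 → E = 8, 8 ✓
(D=E, G=Y37): rows 4, 6 → E = 4, 4 ✓
(D=C, G=Y37): rows 7, 9 → E = 1, 1 ✓
Every {D, G} value is associated with a single E value, so {D, G} -> E holds.

Yes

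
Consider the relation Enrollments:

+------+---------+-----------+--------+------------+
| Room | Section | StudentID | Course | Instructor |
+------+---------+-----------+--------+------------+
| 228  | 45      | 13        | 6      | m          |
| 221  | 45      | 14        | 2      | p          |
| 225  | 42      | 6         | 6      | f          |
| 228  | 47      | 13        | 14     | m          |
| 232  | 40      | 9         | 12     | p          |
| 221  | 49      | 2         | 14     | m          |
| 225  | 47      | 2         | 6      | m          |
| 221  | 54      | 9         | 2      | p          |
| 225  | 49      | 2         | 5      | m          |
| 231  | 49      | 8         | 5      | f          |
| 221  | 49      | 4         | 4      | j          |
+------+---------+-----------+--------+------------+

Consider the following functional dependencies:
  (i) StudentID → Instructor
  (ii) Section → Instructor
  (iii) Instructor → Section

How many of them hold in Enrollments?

(i) StudentID → Instructor: every LHS value maps to a single RHS value — holds.
(ii) Section → Instructor: Section=45: 2 rows → Instructor takes values {m, p} — violation; Section=49: 4 rows → Instructor takes values {m, f, j} — violation — fails.
(iii) Instructor → Section: Instructor=m: 5 rows → Section takes values {45, 47, 49} — violation; Instructor=p: 3 rows → Section takes values {45, 40, 54} — violation; Instructor=f: 2 rows → Section takes values {42, 49} — violation — fails.
1 of the 3 dependencies holds.

1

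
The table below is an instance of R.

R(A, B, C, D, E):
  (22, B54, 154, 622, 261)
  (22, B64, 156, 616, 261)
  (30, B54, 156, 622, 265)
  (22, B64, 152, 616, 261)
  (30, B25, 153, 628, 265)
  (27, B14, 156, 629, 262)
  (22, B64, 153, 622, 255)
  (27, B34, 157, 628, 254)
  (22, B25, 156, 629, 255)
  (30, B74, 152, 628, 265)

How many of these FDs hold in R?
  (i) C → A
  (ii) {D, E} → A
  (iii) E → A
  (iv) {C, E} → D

(i) C → A: C=156: 4 rows → A takes values {22, 30, 27} — violation; C=152: 2 rows → A takes values {22, 30} — violation; C=153: 2 rows → A takes values {30, 22} — violation — fails.
(ii) {D, E} → A: every LHS value maps to a single RHS value — holds.
(iii) E → A: every LHS value maps to a single RHS value — holds.
(iv) {C, E} → D: every LHS value maps to a single RHS value — holds.
3 of the 4 dependencies hold.

3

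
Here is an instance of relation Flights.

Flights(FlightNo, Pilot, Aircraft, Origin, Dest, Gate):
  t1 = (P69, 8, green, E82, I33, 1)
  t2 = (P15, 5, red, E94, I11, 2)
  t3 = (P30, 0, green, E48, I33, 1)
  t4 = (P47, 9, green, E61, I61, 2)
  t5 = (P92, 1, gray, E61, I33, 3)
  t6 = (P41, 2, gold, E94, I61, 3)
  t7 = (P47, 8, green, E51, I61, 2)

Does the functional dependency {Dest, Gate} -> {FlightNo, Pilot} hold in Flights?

(Dest=I33, Gate=1): rows 1, 3 → {FlightNo,Pilot} takes values {(P69, 8), (P30, 0)} — violation
(Dest=I11, Gate=2): row 2 → {FlightNo,Pilot} = (P15, 5) ✓
(Dest=I61, Gate=2): rows 4, 7 → {FlightNo,Pilot} takes values {(P47, 9), (P47, 8)} — violation
(Dest=I33, Gate=3): row 5 → {FlightNo,Pilot} = (P92, 1) ✓
(Dest=I61, Gate=3): row 6 → {FlightNo,Pilot} = (P41, 2) ✓
Two rows agree on {Dest, Gate} but differ on {FlightNo, Pilot}, so {Dest, Gate} -> {FlightNo, Pilot} does not hold.

No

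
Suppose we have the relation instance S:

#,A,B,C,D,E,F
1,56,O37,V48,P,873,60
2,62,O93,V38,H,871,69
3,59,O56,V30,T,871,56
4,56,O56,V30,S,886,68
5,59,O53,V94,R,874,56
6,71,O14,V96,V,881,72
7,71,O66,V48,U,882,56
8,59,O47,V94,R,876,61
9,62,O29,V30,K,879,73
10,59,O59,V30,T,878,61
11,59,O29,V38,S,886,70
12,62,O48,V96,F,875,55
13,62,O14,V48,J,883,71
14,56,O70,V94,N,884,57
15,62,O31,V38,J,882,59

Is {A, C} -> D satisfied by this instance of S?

(A=56, C=V48): row 1 → D = P ✓
(A=62, C=V38): rows 2, 15 → D takes values {H, J} — violation
(A=59, C=V30): rows 3, 10 → D = T, T ✓
(A=56, C=V30): row 4 → D = S ✓
(A=59, C=V94): rows 5, 8 → D = R, R ✓
(A=71, C=V96): row 6 → D = V ✓
(A=71, C=V48): row 7 → D = U ✓
(A=62, C=V30): row 9 → D = K ✓
(A=59, C=V38): row 11 → D = S ✓
(A=62, C=V96): row 12 → D = F ✓
(A=62, C=V48): row 13 → D = J ✓
(A=56, C=V94): row 14 → D = N ✓
Two rows agree on {A, C} but differ on D, so {A, C} -> D does not hold.

No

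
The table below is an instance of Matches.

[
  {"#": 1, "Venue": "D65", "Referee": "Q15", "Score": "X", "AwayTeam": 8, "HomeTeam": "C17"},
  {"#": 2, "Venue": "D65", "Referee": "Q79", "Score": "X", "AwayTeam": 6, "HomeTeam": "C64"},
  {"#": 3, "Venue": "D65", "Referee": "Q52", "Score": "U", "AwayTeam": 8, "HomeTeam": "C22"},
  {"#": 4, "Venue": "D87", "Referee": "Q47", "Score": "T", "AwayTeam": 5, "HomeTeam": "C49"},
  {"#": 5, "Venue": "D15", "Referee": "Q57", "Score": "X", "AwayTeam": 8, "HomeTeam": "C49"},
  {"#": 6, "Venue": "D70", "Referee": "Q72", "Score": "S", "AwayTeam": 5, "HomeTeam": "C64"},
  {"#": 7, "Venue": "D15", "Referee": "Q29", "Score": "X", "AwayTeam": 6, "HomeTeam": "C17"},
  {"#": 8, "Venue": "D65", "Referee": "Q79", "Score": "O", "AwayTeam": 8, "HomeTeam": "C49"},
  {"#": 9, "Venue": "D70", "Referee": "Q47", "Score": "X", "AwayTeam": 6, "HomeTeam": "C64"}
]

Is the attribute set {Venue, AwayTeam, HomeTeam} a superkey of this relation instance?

Yes

All 9 rows have distinct {Venue, AwayTeam, HomeTeam} values, so {Venue, AwayTeam, HomeTeam} → (all attributes) holds and {Venue, AwayTeam, HomeTeam} is a superkey.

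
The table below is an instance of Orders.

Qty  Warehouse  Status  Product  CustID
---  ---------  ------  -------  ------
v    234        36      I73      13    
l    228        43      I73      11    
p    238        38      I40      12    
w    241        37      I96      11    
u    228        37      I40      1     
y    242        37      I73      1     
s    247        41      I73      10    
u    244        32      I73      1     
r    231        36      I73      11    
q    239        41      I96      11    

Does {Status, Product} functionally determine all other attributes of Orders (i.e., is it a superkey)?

Two distinct rows share (Status=36, Product=I73), so {Status, Product} does not determine every attribute — not a superkey.

No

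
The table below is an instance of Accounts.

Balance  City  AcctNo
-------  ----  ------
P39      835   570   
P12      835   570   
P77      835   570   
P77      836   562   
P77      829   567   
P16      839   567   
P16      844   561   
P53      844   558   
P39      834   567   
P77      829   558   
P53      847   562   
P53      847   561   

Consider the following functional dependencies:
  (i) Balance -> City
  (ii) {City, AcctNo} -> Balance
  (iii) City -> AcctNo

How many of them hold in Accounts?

(i) Balance -> City: Balance=P39: 2 rows → City takes values {835, 834} — violation; Balance=P77: 4 rows → City takes values {835, 836, 829} — violation; Balance=P16: 2 rows → City takes values {839, 844} — violation; Balance=P53: 3 rows → City takes values {844, 847} — violation — fails.
(ii) {City, AcctNo} -> Balance: (City=835, AcctNo=570): 3 rows → Balance takes values {P39, P12, P77} — violation — fails.
(iii) City -> AcctNo: City=829: 2 rows → AcctNo takes values {567, 558} — violation; City=844: 2 rows → AcctNo takes values {561, 558} — violation; City=847: 2 rows → AcctNo takes values {562, 561} — violation — fails.
None of the 3 dependencies hold.

0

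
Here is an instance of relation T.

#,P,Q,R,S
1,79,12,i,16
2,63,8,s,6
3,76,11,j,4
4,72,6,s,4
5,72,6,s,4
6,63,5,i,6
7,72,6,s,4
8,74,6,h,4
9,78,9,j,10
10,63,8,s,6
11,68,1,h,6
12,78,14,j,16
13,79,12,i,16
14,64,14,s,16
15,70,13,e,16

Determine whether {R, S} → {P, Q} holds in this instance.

(R=i, S=16): rows 1, 13 → {P,Q} = (79, 12), (79, 12) ✓
(R=s, S=6): rows 2, 10 → {P,Q} = (63, 8), (63, 8) ✓
(R=j, S=4): row 3 → {P,Q} = (76, 11) ✓
(R=s, S=4): rows 4, 5, 7 → {P,Q} = (72, 6), (72, 6), (72, 6) ✓
(R=i, S=6): row 6 → {P,Q} = (63, 5) ✓
(R=h, S=4): row 8 → {P,Q} = (74, 6) ✓
(R=j, S=10): row 9 → {P,Q} = (78, 9) ✓
(R=h, S=6): row 11 → {P,Q} = (68, 1) ✓
(R=j, S=16): row 12 → {P,Q} = (78, 14) ✓
(R=s, S=16): row 14 → {P,Q} = (64, 14) ✓
(R=e, S=16): row 15 → {P,Q} = (70, 13) ✓
Every {R, S} value is associated with a single {P, Q} value, so {R, S} → {P, Q} holds.

Yes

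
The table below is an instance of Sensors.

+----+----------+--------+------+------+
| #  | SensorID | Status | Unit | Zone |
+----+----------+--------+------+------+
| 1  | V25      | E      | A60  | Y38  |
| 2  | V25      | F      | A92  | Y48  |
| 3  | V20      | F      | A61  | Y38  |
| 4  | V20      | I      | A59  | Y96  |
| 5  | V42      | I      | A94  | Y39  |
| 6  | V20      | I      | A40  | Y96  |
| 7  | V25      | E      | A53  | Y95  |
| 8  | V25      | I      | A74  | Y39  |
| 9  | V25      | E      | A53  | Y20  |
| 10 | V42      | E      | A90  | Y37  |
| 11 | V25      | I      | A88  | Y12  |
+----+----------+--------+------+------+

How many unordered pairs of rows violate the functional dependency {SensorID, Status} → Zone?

4

(SensorID=V25, Status=E): violating pairs (1,7), (1,9), (7,9) — 3 pairs.
(SensorID=V20, Status=I): all 2 rows agree on Zone — 0 pairs.
(SensorID=V25, Status=I): violating pairs (8,11) — 1 pair.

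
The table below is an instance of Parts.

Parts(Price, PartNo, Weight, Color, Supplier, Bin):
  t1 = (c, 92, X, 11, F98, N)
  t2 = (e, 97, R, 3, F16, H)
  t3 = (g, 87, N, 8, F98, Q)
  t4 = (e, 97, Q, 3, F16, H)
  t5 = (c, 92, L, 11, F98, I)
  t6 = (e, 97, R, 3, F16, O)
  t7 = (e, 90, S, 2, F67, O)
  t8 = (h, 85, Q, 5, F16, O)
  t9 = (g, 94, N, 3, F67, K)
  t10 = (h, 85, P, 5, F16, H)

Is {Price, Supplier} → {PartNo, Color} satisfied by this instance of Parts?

(Price=c, Supplier=F98): rows 1, 5 → {PartNo,Color} = (92, 11), (92, 11) ✓
(Price=e, Supplier=F16): rows 2, 4, 6 → {PartNo,Color} = (97, 3), (97, 3), (97, 3) ✓
(Price=g, Supplier=F98): row 3 → {PartNo,Color} = (87, 8) ✓
(Price=e, Supplier=F67): row 7 → {PartNo,Color} = (90, 2) ✓
(Price=h, Supplier=F16): rows 8, 10 → {PartNo,Color} = (85, 5), (85, 5) ✓
(Price=g, Supplier=F67): row 9 → {PartNo,Color} = (94, 3) ✓
Every {Price, Supplier} value is associated with a single {PartNo, Color} value, so {Price, Supplier} → {PartNo, Color} holds.

Yes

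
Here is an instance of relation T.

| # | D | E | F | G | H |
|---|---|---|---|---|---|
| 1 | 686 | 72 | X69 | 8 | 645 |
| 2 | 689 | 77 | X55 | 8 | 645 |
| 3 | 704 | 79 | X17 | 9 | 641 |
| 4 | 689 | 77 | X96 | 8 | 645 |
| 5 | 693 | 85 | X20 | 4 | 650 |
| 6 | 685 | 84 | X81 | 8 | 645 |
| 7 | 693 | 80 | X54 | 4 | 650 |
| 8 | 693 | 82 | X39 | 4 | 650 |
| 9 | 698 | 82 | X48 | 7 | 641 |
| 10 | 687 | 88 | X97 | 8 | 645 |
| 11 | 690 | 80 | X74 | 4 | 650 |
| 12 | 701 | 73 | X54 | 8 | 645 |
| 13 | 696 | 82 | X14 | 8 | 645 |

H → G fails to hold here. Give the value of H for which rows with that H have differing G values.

H=645: rows 1, 2, 4, 6, 10, 12, 13 → G = 8, 8, 8, 8, 8, 8, 8 ✓
H=641: rows 3, 9 → G takes values {9, 7} — violation
H=650: rows 5, 7, 8, 11 → G = 4, 4, 4, 4 ✓
The only H value with inconsistent G is H=641.

641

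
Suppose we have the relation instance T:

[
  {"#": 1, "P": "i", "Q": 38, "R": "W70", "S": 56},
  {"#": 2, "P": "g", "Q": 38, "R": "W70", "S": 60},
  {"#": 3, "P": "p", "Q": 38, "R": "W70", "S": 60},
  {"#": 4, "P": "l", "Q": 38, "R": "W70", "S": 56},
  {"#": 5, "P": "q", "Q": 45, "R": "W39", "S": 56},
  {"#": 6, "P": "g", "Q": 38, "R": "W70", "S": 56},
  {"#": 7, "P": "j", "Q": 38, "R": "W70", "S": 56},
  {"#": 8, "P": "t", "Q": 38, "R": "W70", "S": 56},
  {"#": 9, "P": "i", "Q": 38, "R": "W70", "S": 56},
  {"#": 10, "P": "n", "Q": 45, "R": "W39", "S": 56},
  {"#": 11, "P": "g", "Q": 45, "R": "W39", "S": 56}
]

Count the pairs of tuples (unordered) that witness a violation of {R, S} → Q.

(R=W70, S=56): all 6 rows agree on Q — 0 pairs.
(R=W70, S=60): all 2 rows agree on Q — 0 pairs.
(R=W39, S=56): all 3 rows agree on Q — 0 pairs.

0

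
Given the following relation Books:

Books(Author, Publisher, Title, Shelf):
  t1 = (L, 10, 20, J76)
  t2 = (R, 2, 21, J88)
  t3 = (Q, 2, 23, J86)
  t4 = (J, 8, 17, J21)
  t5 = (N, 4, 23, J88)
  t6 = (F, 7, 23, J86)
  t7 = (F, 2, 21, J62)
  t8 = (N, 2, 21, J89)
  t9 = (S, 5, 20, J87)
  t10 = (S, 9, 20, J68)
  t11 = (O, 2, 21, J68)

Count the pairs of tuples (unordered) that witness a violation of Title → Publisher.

6

Title=20: violating pairs (1,9), (1,10), (9,10) — 3 pairs.
Title=21: all 4 rows agree on Publisher — 0 pairs.
Title=23: violating pairs (3,5), (3,6), (5,6) — 3 pairs.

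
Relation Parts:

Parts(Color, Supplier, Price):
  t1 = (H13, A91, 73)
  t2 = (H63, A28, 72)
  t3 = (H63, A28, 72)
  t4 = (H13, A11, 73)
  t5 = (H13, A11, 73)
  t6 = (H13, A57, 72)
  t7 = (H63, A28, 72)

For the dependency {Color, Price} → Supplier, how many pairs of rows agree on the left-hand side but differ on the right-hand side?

(Color=H13, Price=73): violating pairs (1,4), (1,5) — 2 pairs.
(Color=H63, Price=72): all 3 rows agree on Supplier — 0 pairs.

2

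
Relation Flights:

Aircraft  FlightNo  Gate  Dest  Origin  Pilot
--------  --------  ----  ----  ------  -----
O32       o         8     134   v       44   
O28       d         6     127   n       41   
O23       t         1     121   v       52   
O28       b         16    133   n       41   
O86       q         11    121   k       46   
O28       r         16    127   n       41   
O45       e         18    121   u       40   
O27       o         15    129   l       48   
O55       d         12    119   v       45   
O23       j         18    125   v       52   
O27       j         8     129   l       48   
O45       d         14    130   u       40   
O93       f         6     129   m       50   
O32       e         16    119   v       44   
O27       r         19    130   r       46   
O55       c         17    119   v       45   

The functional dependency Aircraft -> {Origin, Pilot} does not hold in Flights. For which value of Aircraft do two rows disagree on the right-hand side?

O27

Aircraft=O32: 2 rows → {Origin,Pilot} = (v, 44), (v, 44) ✓
Aircraft=O28: 3 rows → {Origin,Pilot} = (n, 41), (n, 41), (n, 41) ✓
Aircraft=O23: 2 rows → {Origin,Pilot} = (v, 52), (v, 52) ✓
Aircraft=O86: 1 row → {Origin,Pilot} = (k, 46) ✓
Aircraft=O45: 2 rows → {Origin,Pilot} = (u, 40), (u, 40) ✓
Aircraft=O27: 3 rows → {Origin,Pilot} takes values {(l, 48), (r, 46)} — violation
Aircraft=O55: 2 rows → {Origin,Pilot} = (v, 45), (v, 45) ✓
Aircraft=O93: 1 row → {Origin,Pilot} = (m, 50) ✓
The only Aircraft value with inconsistent RHS is Aircraft=O27.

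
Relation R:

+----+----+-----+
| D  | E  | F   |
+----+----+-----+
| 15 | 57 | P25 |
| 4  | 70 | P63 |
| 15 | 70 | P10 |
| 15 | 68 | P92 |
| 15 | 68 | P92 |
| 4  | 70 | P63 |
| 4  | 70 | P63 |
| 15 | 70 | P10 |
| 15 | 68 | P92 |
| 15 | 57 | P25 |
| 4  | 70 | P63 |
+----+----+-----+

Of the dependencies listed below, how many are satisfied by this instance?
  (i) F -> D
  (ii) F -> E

(i) F -> D: every LHS value maps to a single RHS value — holds.
(ii) F -> E: every LHS value maps to a single RHS value — holds.
2 of the 2 dependencies hold.

2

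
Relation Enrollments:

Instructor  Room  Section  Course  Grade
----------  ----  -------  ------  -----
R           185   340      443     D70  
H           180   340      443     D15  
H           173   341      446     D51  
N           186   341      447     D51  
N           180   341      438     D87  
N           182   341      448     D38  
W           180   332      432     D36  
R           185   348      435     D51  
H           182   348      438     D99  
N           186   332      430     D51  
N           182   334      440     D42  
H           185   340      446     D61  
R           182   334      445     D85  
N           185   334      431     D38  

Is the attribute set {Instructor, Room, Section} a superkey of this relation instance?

All 14 rows have distinct {Instructor, Room, Section} values, so {Instructor, Room, Section} → (all attributes) holds and {Instructor, Room, Section} is a superkey.

Yes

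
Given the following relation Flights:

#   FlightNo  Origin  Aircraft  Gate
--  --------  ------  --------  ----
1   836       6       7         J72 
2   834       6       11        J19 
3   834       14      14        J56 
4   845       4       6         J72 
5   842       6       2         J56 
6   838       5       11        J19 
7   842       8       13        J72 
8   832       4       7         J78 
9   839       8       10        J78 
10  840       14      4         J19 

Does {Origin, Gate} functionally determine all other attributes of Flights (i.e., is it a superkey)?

Yes

All 10 rows have distinct {Origin, Gate} values, so {Origin, Gate} → (all attributes) holds and {Origin, Gate} is a superkey.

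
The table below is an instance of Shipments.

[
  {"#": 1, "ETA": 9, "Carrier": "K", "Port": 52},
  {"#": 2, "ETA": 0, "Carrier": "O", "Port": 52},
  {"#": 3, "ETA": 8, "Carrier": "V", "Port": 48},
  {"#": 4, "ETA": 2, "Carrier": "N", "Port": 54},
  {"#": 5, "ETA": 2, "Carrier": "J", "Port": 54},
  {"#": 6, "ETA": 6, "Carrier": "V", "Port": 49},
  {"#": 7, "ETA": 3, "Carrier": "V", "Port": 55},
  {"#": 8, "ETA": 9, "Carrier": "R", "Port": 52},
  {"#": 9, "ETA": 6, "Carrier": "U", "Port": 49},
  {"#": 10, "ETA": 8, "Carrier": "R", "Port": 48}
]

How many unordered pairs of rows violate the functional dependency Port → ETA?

Port=52: violating pairs (1,2), (2,8) — 2 pairs.
Port=48: all 2 rows agree on ETA — 0 pairs.
Port=54: all 2 rows agree on ETA — 0 pairs.
Port=49: all 2 rows agree on ETA — 0 pairs.

2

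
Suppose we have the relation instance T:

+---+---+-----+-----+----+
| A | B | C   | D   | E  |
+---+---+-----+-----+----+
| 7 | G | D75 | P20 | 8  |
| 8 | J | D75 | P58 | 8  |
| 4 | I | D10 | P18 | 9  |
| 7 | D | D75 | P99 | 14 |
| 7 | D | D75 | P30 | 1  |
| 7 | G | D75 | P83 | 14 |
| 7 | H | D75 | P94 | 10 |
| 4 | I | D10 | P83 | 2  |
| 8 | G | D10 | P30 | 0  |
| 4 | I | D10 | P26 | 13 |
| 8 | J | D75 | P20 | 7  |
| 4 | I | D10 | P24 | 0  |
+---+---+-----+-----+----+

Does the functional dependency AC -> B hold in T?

(A=7, C=D75): 5 rows → B takes values {G, D, H} — violation
(A=8, C=D75): 2 rows → B = J, J ✓
(A=4, C=D10): 4 rows → B = I, I, I, I ✓
(A=8, C=D10): 1 row → B = G ✓
Two rows agree on AC but differ on B, so AC -> B does not hold.

No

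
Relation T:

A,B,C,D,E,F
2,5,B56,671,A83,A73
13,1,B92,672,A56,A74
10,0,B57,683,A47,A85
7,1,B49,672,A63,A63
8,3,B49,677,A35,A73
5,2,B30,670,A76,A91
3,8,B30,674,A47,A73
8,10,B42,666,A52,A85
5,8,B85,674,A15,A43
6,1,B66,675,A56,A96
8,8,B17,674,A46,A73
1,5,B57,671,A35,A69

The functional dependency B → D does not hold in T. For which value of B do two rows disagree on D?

1

B=5: 2 rows → D = 671, 671 ✓
B=1: 3 rows → D takes values {672, 675} — violation
B=0: 1 row → D = 683 ✓
B=3: 1 row → D = 677 ✓
B=2: 1 row → D = 670 ✓
B=8: 3 rows → D = 674, 674, 674 ✓
B=10: 1 row → D = 666 ✓
The only B value with inconsistent D is B=1.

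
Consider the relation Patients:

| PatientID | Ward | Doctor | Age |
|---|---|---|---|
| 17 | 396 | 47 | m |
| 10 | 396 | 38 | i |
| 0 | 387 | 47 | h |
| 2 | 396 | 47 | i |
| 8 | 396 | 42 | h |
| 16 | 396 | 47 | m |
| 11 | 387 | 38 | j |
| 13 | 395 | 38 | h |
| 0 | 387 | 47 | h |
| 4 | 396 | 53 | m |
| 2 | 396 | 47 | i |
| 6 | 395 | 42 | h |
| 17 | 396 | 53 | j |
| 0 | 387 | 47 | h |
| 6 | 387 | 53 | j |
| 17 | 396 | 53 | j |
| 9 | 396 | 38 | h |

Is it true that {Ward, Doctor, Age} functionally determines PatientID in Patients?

(Ward=396, Doctor=47, Age=m): 2 rows → PatientID takes values {17, 16} — violation
(Ward=396, Doctor=38, Age=i): 1 row → PatientID = 10 ✓
(Ward=387, Doctor=47, Age=h): 3 rows → PatientID = 0, 0, 0 ✓
(Ward=396, Doctor=47, Age=i): 2 rows → PatientID = 2, 2 ✓
(Ward=396, Doctor=42, Age=h): 1 row → PatientID = 8 ✓
(Ward=387, Doctor=38, Age=j): 1 row → PatientID = 11 ✓
(Ward=395, Doctor=38, Age=h): 1 row → PatientID = 13 ✓
(Ward=396, Doctor=53, Age=m): 1 row → PatientID = 4 ✓
(Ward=395, Doctor=42, Age=h): 1 row → PatientID = 6 ✓
(Ward=396, Doctor=53, Age=j): 2 rows → PatientID = 17, 17 ✓
(Ward=387, Doctor=53, Age=j): 1 row → PatientID = 6 ✓
(Ward=396, Doctor=38, Age=h): 1 row → PatientID = 9 ✓
Two rows agree on {Ward, Doctor, Age} but differ on PatientID, so {Ward, Doctor, Age} → PatientID does not hold.

No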